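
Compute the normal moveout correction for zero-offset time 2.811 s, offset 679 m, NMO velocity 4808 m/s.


x/Vnmo = 679/4808 = 0.141223
(x/Vnmo)^2 = 0.019944
t0^2 = 7.901721
sqrt(7.901721 + 0.019944) = 2.814545
dt = 2.814545 - 2.811 = 0.003545

0.003545


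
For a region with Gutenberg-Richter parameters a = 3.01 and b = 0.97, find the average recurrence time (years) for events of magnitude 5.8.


log10(N) = 3.01 - 0.97*5.8 = -2.616
N = 10^-2.616 = 0.002421
T = 1/N = 1/0.002421 = 413.0475 years

413.0475


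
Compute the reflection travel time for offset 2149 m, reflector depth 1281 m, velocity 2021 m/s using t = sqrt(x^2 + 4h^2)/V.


x^2 + 4h^2 = 2149^2 + 4*1281^2 = 4618201 + 6563844 = 11182045
sqrt(11182045) = 3343.9565
t = 3343.9565 / 2021 = 1.6546 s

1.6546


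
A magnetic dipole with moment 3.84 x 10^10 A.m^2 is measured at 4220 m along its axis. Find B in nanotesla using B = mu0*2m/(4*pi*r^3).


m = 3.84 x 10^10 = 38400000000 A.m^2
2m = 76800000000 A.m^2
r^3 = 4220^3 = 75151448000
B = (4pi*10^-7) * 76800000000 / (4*pi * 75151448000) * 1e9
= 96509.726318 / 944380947773.74 * 1e9
= 102.1936 nT

102.1936


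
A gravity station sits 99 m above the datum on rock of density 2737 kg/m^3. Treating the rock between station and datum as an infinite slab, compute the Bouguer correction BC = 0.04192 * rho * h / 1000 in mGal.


BC = 0.04192 * rho * h / 1000
= 0.04192 * 2737 * 99 / 1000
= 11.3588 mGal

11.3588


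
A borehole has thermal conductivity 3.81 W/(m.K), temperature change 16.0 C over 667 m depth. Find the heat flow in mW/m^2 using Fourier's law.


q = k * dT / dz * 1000
= 3.81 * 16.0 / 667 * 1000
= 0.091394 * 1000
= 91.3943 mW/m^2

91.3943


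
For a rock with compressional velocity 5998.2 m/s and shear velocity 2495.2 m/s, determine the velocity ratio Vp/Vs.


Vp/Vs = 5998.2 / 2495.2
= 2.4039

2.4039


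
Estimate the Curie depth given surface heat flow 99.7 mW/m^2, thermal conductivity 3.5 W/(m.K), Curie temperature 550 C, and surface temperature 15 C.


T_Curie - T_surf = 550 - 15 = 535 C
Convert q to W/m^2: 99.7 mW/m^2 = 0.0997 W/m^2
d = 535 * 3.5 / 0.0997 = 18781.34 m

18781.34


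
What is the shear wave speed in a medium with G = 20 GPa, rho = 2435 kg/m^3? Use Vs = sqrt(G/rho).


Convert G to Pa: G = 20e9 Pa
Compute G/rho = 20e9 / 2435 = 8213552.3614
Vs = sqrt(8213552.3614) = 2865.93 m/s

2865.93


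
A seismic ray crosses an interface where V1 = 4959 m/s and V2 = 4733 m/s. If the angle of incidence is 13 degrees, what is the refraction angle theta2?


sin(theta1) = sin(13 deg) = 0.224951
sin(theta2) = V2/V1 * sin(theta1) = 4733/4959 * 0.224951 = 0.214699
theta2 = arcsin(0.214699) = 12.3979 degrees

12.3979


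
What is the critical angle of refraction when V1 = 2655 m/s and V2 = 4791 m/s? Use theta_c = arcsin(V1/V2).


V1/V2 = 2655/4791 = 0.554164
theta_c = arcsin(0.554164) = 33.6532 degrees

33.6532


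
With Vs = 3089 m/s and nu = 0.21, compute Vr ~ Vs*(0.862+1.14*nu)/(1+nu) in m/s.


Numerator factor = 0.862 + 1.14*0.21 = 1.1014
Denominator = 1 + 0.21 = 1.21
Vr = 3089 * 1.1014 / 1.21 = 2811.76 m/s

2811.76


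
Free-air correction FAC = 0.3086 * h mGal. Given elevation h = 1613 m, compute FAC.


FAC = 0.3086 * h
= 0.3086 * 1613
= 497.7718 mGal

497.7718


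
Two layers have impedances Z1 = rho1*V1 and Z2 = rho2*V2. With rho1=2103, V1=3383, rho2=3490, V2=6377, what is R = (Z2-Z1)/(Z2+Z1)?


Z1 = 2103 * 3383 = 7114449
Z2 = 3490 * 6377 = 22255730
R = (22255730 - 7114449) / (22255730 + 7114449) = 15141281 / 29370179 = 0.5155

0.5155


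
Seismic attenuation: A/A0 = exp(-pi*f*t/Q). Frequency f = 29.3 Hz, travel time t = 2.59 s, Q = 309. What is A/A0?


pi*f*t/Q = pi*29.3*2.59/309 = 0.771541
A/A0 = exp(-0.771541) = 0.4623

0.4623


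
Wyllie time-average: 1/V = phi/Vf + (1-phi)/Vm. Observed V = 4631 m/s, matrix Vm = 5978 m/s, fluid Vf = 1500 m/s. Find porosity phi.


1/V - 1/Vm = 1/4631 - 1/5978 = 4.866e-05
1/Vf - 1/Vm = 1/1500 - 1/5978 = 0.00049939
phi = 4.866e-05 / 0.00049939 = 0.0974

0.0974


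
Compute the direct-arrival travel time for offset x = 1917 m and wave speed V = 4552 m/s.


t = x / V
= 1917 / 4552
= 0.4211 s

0.4211


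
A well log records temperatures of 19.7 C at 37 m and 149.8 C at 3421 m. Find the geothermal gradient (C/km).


dT = 149.8 - 19.7 = 130.1 C
dz = 3421 - 37 = 3384 m
gradient = dT/dz * 1000 = 130.1/3384 * 1000 = 38.4456 C/km

38.4456


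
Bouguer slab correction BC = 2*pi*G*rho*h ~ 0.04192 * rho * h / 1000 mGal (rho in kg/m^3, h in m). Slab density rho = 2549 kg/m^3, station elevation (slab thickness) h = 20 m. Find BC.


BC = 0.04192 * rho * h / 1000
= 0.04192 * 2549 * 20 / 1000
= 2.1371 mGal

2.1371


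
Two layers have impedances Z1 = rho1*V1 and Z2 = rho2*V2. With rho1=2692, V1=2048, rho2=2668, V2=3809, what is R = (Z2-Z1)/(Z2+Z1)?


Z1 = 2692 * 2048 = 5513216
Z2 = 2668 * 3809 = 10162412
R = (10162412 - 5513216) / (10162412 + 5513216) = 4649196 / 15675628 = 0.2966

0.2966


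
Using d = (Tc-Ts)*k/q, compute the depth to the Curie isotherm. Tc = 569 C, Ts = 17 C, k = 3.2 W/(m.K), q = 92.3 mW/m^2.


T_Curie - T_surf = 569 - 17 = 552 C
Convert q to W/m^2: 92.3 mW/m^2 = 0.0923 W/m^2
d = 552 * 3.2 / 0.0923 = 19137.59 m

19137.59


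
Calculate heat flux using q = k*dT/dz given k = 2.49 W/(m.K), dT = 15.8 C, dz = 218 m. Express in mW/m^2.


q = k * dT / dz * 1000
= 2.49 * 15.8 / 218 * 1000
= 0.180468 * 1000
= 180.4679 mW/m^2

180.4679


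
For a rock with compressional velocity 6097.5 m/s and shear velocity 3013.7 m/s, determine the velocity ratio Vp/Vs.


Vp/Vs = 6097.5 / 3013.7
= 2.0233

2.0233


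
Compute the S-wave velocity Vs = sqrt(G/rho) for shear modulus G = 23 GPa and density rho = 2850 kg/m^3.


Convert G to Pa: G = 23e9 Pa
Compute G/rho = 23e9 / 2850 = 8070175.4386
Vs = sqrt(8070175.4386) = 2840.81 m/s

2840.81


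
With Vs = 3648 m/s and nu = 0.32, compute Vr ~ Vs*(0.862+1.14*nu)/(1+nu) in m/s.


Numerator factor = 0.862 + 1.14*0.32 = 1.2268
Denominator = 1 + 0.32 = 1.32
Vr = 3648 * 1.2268 / 1.32 = 3390.43 m/s

3390.43


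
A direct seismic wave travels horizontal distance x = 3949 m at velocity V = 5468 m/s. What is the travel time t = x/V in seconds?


t = x / V
= 3949 / 5468
= 0.7222 s

0.7222


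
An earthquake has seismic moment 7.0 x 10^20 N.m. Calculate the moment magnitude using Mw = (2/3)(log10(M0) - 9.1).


log10(M0) = log10(7.0 x 10^20) = 20.8451
Mw = 2/3 * (20.8451 - 9.1)
= 2/3 * 11.7451
= 7.83

7.83


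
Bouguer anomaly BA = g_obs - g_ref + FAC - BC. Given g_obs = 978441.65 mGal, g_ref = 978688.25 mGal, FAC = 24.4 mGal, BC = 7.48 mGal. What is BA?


BA = g_obs - g_ref + FAC - BC
= 978441.65 - 978688.25 + 24.4 - 7.48
= -229.68 mGal

-229.68


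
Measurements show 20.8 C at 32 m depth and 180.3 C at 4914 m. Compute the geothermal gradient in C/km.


dT = 180.3 - 20.8 = 159.5 C
dz = 4914 - 32 = 4882 m
gradient = dT/dz * 1000 = 159.5/4882 * 1000 = 32.671 C/km

32.671


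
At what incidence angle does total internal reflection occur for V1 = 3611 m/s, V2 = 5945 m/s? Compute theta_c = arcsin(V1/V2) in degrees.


V1/V2 = 3611/5945 = 0.607401
theta_c = arcsin(0.607401) = 37.4018 degrees

37.4018


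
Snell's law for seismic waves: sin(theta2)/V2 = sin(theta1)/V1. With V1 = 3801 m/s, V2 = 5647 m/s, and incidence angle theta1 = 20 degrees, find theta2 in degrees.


sin(theta1) = sin(20 deg) = 0.34202
sin(theta2) = V2/V1 * sin(theta1) = 5647/3801 * 0.34202 = 0.508126
theta2 = arcsin(0.508126) = 30.5391 degrees

30.5391


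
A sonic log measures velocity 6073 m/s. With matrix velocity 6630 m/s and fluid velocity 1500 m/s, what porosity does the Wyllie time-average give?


1/V - 1/Vm = 1/6073 - 1/6630 = 1.383e-05
1/Vf - 1/Vm = 1/1500 - 1/6630 = 0.00051584
phi = 1.383e-05 / 0.00051584 = 0.0268

0.0268


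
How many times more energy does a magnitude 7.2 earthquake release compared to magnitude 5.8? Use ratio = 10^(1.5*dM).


M2 - M1 = 7.2 - 5.8 = 1.4
1.5 * 1.4 = 2.1
ratio = 10^2.1 = 125.89

125.89


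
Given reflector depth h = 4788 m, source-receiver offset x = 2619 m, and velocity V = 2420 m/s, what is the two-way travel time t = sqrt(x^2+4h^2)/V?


x^2 + 4h^2 = 2619^2 + 4*4788^2 = 6859161 + 91699776 = 98558937
sqrt(98558937) = 9927.6854
t = 9927.6854 / 2420 = 4.1023 s

4.1023


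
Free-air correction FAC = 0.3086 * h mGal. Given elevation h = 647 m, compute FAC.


FAC = 0.3086 * h
= 0.3086 * 647
= 199.6642 mGal

199.6642


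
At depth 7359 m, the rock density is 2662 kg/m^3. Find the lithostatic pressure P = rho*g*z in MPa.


P = rho * g * z / 1e6
= 2662 * 9.81 * 7359 / 1e6
= 192174544.98 / 1e6
= 192.1745 MPa

192.1745


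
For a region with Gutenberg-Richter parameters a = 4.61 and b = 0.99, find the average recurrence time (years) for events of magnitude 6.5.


log10(N) = 4.61 - 0.99*6.5 = -1.825
N = 10^-1.825 = 0.014962
T = 1/N = 1/0.014962 = 66.8344 years

66.8344


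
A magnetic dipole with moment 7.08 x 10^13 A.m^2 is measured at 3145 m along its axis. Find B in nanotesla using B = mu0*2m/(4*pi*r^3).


m = 7.08 x 10^13 = 70800000000000 A.m^2
2m = 141600000000000 A.m^2
r^3 = 3145^3 = 31107273625
B = (4pi*10^-7) * 141600000000000 / (4*pi * 31107273625) * 1e9
= 177939807.899326 / 390905529174.03 * 1e9
= 455199.0049 nT

455199.0049


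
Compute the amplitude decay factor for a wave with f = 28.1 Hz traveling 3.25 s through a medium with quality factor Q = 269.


pi*f*t/Q = pi*28.1*3.25/269 = 1.066565
A/A0 = exp(-1.066565) = 0.344189

0.344189


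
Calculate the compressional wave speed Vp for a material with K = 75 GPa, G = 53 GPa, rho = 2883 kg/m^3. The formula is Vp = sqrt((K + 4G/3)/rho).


First compute the effective modulus:
K + 4G/3 = 75e9 + 4*53e9/3 = 145666666666.67 Pa
Then divide by density:
145666666666.67 / 2883 = 50526072.3783 Pa/(kg/m^3)
Take the square root:
Vp = sqrt(50526072.3783) = 7108.17 m/s

7108.17


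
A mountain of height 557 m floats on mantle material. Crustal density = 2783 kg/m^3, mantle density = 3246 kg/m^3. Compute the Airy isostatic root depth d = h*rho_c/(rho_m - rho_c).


rho_m - rho_c = 3246 - 2783 = 463
d = 557 * 2783 / 463
= 1550131 / 463
= 3348.02 m

3348.02


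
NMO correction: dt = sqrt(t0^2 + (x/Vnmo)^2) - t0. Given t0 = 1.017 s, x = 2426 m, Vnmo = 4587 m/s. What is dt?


x/Vnmo = 2426/4587 = 0.528886
(x/Vnmo)^2 = 0.27972
t0^2 = 1.034289
sqrt(1.034289 + 0.27972) = 1.146302
dt = 1.146302 - 1.017 = 0.129302

0.129302


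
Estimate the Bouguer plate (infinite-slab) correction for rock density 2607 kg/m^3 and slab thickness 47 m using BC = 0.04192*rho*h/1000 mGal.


BC = 0.04192 * rho * h / 1000
= 0.04192 * 2607 * 47 / 1000
= 5.1364 mGal

5.1364


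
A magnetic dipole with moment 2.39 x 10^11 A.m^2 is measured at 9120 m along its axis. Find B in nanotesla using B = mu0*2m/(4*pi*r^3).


m = 2.39 x 10^11 = 239000000000 A.m^2
2m = 478000000000 A.m^2
r^3 = 9120^3 = 758550528000
B = (4pi*10^-7) * 478000000000 / (4*pi * 758550528000) * 1e9
= 600672.515366 / 9532227064565.83 * 1e9
= 63.0149 nT

63.0149


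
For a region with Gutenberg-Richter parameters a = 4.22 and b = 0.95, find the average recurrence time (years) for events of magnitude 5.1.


log10(N) = 4.22 - 0.95*5.1 = -0.625
N = 10^-0.625 = 0.237137
T = 1/N = 1/0.237137 = 4.217 years

4.217


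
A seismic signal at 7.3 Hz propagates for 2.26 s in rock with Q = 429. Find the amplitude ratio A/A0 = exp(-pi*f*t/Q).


pi*f*t/Q = pi*7.3*2.26/429 = 0.120816
A/A0 = exp(-0.120816) = 0.886197

0.886197


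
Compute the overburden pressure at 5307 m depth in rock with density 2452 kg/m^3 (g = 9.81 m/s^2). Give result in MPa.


P = rho * g * z / 1e6
= 2452 * 9.81 * 5307 / 1e6
= 127655214.84 / 1e6
= 127.6552 MPa

127.6552


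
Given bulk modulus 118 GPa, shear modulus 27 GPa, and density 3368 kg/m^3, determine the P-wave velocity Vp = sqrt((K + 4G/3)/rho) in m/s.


First compute the effective modulus:
K + 4G/3 = 118e9 + 4*27e9/3 = 154000000000.0 Pa
Then divide by density:
154000000000.0 / 3368 = 45724465.5582 Pa/(kg/m^3)
Take the square root:
Vp = sqrt(45724465.5582) = 6761.99 m/s

6761.99


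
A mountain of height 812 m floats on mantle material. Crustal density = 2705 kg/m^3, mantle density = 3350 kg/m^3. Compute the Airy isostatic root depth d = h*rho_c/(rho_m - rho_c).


rho_m - rho_c = 3350 - 2705 = 645
d = 812 * 2705 / 645
= 2196460 / 645
= 3405.36 m

3405.36


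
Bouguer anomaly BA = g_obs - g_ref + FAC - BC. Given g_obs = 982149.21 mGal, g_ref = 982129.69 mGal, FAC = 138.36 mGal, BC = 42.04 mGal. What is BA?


BA = g_obs - g_ref + FAC - BC
= 982149.21 - 982129.69 + 138.36 - 42.04
= 115.84 mGal

115.84


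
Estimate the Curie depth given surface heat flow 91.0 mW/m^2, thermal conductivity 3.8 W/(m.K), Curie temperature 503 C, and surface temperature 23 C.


T_Curie - T_surf = 503 - 23 = 480 C
Convert q to W/m^2: 91.0 mW/m^2 = 0.091 W/m^2
d = 480 * 3.8 / 0.091 = 20043.96 m

20043.96


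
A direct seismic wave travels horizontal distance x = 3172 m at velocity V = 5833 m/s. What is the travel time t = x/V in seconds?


t = x / V
= 3172 / 5833
= 0.5438 s

0.5438


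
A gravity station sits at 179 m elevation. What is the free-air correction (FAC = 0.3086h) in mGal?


FAC = 0.3086 * h
= 0.3086 * 179
= 55.2394 mGal

55.2394


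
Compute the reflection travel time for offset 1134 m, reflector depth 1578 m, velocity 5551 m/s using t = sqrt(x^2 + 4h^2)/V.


x^2 + 4h^2 = 1134^2 + 4*1578^2 = 1285956 + 9960336 = 11246292
sqrt(11246292) = 3353.5492
t = 3353.5492 / 5551 = 0.6041 s

0.6041


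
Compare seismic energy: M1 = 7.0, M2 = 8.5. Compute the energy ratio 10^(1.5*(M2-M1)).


M2 - M1 = 8.5 - 7.0 = 1.5
1.5 * 1.5 = 2.25
ratio = 10^2.25 = 177.83

177.83


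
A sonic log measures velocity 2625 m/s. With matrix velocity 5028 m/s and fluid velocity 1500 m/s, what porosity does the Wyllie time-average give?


1/V - 1/Vm = 1/2625 - 1/5028 = 0.00018207
1/Vf - 1/Vm = 1/1500 - 1/5028 = 0.00046778
phi = 0.00018207 / 0.00046778 = 0.3892

0.3892


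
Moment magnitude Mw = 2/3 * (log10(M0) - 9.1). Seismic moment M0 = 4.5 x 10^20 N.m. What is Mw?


log10(M0) = log10(4.5 x 10^20) = 20.6532
Mw = 2/3 * (20.6532 - 9.1)
= 2/3 * 11.5532
= 7.7

7.7


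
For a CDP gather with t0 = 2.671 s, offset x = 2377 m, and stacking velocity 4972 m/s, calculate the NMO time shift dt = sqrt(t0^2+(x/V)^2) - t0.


x/Vnmo = 2377/4972 = 0.478077
(x/Vnmo)^2 = 0.228558
t0^2 = 7.134241
sqrt(7.134241 + 0.228558) = 2.713448
dt = 2.713448 - 2.671 = 0.042448

0.042448


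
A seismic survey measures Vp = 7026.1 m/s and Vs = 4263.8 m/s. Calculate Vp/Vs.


Vp/Vs = 7026.1 / 4263.8
= 1.6478

1.6478


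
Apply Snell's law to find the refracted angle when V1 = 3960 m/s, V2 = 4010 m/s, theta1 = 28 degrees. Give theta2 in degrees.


sin(theta1) = sin(28 deg) = 0.469472
sin(theta2) = V2/V1 * sin(theta1) = 4010/3960 * 0.469472 = 0.475399
theta2 = arcsin(0.475399) = 28.3853 degrees

28.3853


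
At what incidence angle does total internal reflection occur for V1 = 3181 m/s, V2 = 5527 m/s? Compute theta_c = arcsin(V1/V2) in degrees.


V1/V2 = 3181/5527 = 0.575538
theta_c = arcsin(0.575538) = 35.1373 degrees

35.1373


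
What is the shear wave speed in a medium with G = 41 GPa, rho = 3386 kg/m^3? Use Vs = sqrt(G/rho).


Convert G to Pa: G = 41e9 Pa
Compute G/rho = 41e9 / 3386 = 12108682.8116
Vs = sqrt(12108682.8116) = 3479.75 m/s

3479.75


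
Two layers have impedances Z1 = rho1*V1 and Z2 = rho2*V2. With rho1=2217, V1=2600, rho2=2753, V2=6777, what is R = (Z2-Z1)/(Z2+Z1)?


Z1 = 2217 * 2600 = 5764200
Z2 = 2753 * 6777 = 18657081
R = (18657081 - 5764200) / (18657081 + 5764200) = 12892881 / 24421281 = 0.5279

0.5279


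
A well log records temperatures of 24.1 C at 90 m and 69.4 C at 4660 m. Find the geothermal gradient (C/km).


dT = 69.4 - 24.1 = 45.3 C
dz = 4660 - 90 = 4570 m
gradient = dT/dz * 1000 = 45.3/4570 * 1000 = 9.9125 C/km

9.9125


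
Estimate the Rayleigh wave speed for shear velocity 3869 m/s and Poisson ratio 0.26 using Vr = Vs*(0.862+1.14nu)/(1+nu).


Numerator factor = 0.862 + 1.14*0.26 = 1.1584
Denominator = 1 + 0.26 = 1.26
Vr = 3869 * 1.1584 / 1.26 = 3557.02 m/s

3557.02


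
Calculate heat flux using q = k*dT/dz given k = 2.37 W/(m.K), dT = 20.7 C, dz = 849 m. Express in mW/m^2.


q = k * dT / dz * 1000
= 2.37 * 20.7 / 849 * 1000
= 0.057784 * 1000
= 57.7845 mW/m^2

57.7845


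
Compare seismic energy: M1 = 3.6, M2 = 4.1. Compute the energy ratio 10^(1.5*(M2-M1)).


M2 - M1 = 4.1 - 3.6 = 0.5
1.5 * 0.5 = 0.75
ratio = 10^0.75 = 5.62

5.62


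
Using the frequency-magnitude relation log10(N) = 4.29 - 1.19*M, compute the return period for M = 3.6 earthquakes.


log10(N) = 4.29 - 1.19*3.6 = 0.006
N = 10^0.006 = 1.013911
T = 1/N = 1/1.013911 = 0.9863 years

0.9863


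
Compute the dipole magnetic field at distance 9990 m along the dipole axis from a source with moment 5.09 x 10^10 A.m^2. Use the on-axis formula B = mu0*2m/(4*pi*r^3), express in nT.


m = 5.09 x 10^10 = 50900000000 A.m^2
2m = 101800000000 A.m^2
r^3 = 9990^3 = 997002999000
B = (4pi*10^-7) * 101800000000 / (4*pi * 997002999000) * 1e9
= 127925.652854 / 12528709189061.57 * 1e9
= 10.2106 nT

10.2106


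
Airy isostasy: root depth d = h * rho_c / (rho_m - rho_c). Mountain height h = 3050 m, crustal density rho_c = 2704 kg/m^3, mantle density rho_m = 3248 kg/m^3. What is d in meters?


rho_m - rho_c = 3248 - 2704 = 544
d = 3050 * 2704 / 544
= 8247200 / 544
= 15160.29 m

15160.29


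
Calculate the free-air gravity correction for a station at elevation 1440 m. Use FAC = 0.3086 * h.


FAC = 0.3086 * h
= 0.3086 * 1440
= 444.384 mGal

444.384


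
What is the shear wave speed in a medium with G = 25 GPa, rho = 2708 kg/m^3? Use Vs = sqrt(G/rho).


Convert G to Pa: G = 25e9 Pa
Compute G/rho = 25e9 / 2708 = 9231905.4653
Vs = sqrt(9231905.4653) = 3038.41 m/s

3038.41


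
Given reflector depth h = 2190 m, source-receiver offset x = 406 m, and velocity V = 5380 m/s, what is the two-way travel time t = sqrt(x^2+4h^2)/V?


x^2 + 4h^2 = 406^2 + 4*2190^2 = 164836 + 19184400 = 19349236
sqrt(19349236) = 4398.7766
t = 4398.7766 / 5380 = 0.8176 s

0.8176


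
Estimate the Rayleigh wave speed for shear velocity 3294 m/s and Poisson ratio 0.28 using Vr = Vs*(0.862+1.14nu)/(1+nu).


Numerator factor = 0.862 + 1.14*0.28 = 1.1812
Denominator = 1 + 0.28 = 1.28
Vr = 3294 * 1.1812 / 1.28 = 3039.74 m/s

3039.74


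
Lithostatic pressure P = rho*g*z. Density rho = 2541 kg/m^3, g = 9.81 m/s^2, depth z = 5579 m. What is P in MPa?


P = rho * g * z / 1e6
= 2541 * 9.81 * 5579 / 1e6
= 139068904.59 / 1e6
= 139.0689 MPa

139.0689


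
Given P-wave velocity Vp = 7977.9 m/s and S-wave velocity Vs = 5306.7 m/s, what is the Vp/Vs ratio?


Vp/Vs = 7977.9 / 5306.7
= 1.5034

1.5034


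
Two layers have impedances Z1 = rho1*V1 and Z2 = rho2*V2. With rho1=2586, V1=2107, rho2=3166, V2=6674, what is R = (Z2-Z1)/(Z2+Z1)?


Z1 = 2586 * 2107 = 5448702
Z2 = 3166 * 6674 = 21129884
R = (21129884 - 5448702) / (21129884 + 5448702) = 15681182 / 26578586 = 0.59

0.59


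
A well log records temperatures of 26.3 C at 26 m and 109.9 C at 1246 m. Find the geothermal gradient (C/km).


dT = 109.9 - 26.3 = 83.6 C
dz = 1246 - 26 = 1220 m
gradient = dT/dz * 1000 = 83.6/1220 * 1000 = 68.5246 C/km

68.5246


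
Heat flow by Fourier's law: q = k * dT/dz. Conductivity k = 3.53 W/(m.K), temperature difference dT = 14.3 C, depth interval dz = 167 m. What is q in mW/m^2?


q = k * dT / dz * 1000
= 3.53 * 14.3 / 167 * 1000
= 0.302269 * 1000
= 302.2695 mW/m^2

302.2695


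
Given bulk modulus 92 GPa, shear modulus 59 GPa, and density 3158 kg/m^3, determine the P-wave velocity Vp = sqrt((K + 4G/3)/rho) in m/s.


First compute the effective modulus:
K + 4G/3 = 92e9 + 4*59e9/3 = 170666666666.67 Pa
Then divide by density:
170666666666.67 / 3158 = 54042643.023 Pa/(kg/m^3)
Take the square root:
Vp = sqrt(54042643.023) = 7351.37 m/s

7351.37


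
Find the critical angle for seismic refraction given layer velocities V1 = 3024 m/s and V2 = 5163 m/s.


V1/V2 = 3024/5163 = 0.585706
theta_c = arcsin(0.585706) = 35.8529 degrees

35.8529


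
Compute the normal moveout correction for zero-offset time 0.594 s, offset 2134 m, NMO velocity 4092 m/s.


x/Vnmo = 2134/4092 = 0.521505
(x/Vnmo)^2 = 0.271968
t0^2 = 0.352836
sqrt(0.352836 + 0.271968) = 0.790445
dt = 0.790445 - 0.594 = 0.196445

0.196445


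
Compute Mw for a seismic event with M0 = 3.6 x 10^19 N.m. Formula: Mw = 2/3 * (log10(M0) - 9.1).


log10(M0) = log10(3.6 x 10^19) = 19.5563
Mw = 2/3 * (19.5563 - 9.1)
= 2/3 * 10.4563
= 6.97

6.97


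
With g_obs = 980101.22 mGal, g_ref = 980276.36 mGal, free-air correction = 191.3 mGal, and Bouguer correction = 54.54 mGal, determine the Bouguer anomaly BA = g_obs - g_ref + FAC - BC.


BA = g_obs - g_ref + FAC - BC
= 980101.22 - 980276.36 + 191.3 - 54.54
= -38.38 mGal

-38.38


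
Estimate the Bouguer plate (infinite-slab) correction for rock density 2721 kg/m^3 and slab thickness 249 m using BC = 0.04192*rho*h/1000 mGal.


BC = 0.04192 * rho * h / 1000
= 0.04192 * 2721 * 249 / 1000
= 28.402 mGal

28.402


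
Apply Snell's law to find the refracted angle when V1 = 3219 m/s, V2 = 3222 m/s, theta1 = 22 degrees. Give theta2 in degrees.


sin(theta1) = sin(22 deg) = 0.374607
sin(theta2) = V2/V1 * sin(theta1) = 3222/3219 * 0.374607 = 0.374956
theta2 = arcsin(0.374956) = 22.0216 degrees

22.0216


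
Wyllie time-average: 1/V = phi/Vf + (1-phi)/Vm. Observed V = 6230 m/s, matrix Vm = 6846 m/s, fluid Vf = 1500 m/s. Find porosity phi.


1/V - 1/Vm = 1/6230 - 1/6846 = 1.444e-05
1/Vf - 1/Vm = 1/1500 - 1/6846 = 0.0005206
phi = 1.444e-05 / 0.0005206 = 0.0277

0.0277


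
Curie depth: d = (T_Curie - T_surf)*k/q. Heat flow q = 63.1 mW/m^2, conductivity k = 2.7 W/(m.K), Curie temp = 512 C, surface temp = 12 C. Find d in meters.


T_Curie - T_surf = 512 - 12 = 500 C
Convert q to W/m^2: 63.1 mW/m^2 = 0.0631 W/m^2
d = 500 * 2.7 / 0.0631 = 21394.61 m

21394.61


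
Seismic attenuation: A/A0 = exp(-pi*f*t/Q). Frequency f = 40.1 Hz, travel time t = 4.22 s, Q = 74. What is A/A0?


pi*f*t/Q = pi*40.1*4.22/74 = 7.184143
A/A0 = exp(-7.184143) = 0.000759

7.590000e-04


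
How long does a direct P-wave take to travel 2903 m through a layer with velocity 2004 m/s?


t = x / V
= 2903 / 2004
= 1.4486 s

1.4486


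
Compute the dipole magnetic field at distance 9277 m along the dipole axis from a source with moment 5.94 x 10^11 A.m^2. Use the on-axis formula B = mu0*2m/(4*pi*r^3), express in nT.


m = 5.94 x 10^11 = 594000000000 A.m^2
2m = 1188000000000 A.m^2
r^3 = 9277^3 = 798403936933
B = (4pi*10^-7) * 1188000000000 / (4*pi * 798403936933) * 1e9
= 1492884.828986 / 10033039771463.53 * 1e9
= 148.7969 nT

148.7969


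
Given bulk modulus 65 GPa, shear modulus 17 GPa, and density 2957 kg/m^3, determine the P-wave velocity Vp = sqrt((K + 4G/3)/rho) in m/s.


First compute the effective modulus:
K + 4G/3 = 65e9 + 4*17e9/3 = 87666666666.67 Pa
Then divide by density:
87666666666.67 / 2957 = 29647164.9194 Pa/(kg/m^3)
Take the square root:
Vp = sqrt(29647164.9194) = 5444.92 m/s

5444.92


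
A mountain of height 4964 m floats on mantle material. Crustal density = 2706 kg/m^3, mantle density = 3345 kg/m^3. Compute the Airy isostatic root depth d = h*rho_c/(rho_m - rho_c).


rho_m - rho_c = 3345 - 2706 = 639
d = 4964 * 2706 / 639
= 13432584 / 639
= 21021.26 m

21021.26


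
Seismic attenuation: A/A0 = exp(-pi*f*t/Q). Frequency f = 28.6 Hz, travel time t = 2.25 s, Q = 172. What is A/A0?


pi*f*t/Q = pi*28.6*2.25/172 = 1.175357
A/A0 = exp(-1.175357) = 0.308709

0.308709


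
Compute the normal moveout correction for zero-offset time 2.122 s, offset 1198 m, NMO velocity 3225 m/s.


x/Vnmo = 1198/3225 = 0.371473
(x/Vnmo)^2 = 0.137992
t0^2 = 4.502884
sqrt(4.502884 + 0.137992) = 2.154269
dt = 2.154269 - 2.122 = 0.032269

0.032269


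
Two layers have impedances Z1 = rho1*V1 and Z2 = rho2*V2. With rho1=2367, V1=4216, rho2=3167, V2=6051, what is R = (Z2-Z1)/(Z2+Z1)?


Z1 = 2367 * 4216 = 9979272
Z2 = 3167 * 6051 = 19163517
R = (19163517 - 9979272) / (19163517 + 9979272) = 9184245 / 29142789 = 0.3151

0.3151


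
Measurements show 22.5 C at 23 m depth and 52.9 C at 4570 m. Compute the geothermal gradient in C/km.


dT = 52.9 - 22.5 = 30.4 C
dz = 4570 - 23 = 4547 m
gradient = dT/dz * 1000 = 30.4/4547 * 1000 = 6.6857 C/km

6.6857


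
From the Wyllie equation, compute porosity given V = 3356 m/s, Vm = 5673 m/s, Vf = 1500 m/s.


1/V - 1/Vm = 1/3356 - 1/5673 = 0.0001217
1/Vf - 1/Vm = 1/1500 - 1/5673 = 0.00049039
phi = 0.0001217 / 0.00049039 = 0.2482

0.2482


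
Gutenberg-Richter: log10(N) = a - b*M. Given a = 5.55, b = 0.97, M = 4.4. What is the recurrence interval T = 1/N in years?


log10(N) = 5.55 - 0.97*4.4 = 1.282
N = 10^1.282 = 19.142559
T = 1/N = 1/19.142559 = 0.0522 years

0.0522


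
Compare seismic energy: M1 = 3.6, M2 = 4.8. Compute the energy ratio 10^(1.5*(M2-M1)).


M2 - M1 = 4.8 - 3.6 = 1.2
1.5 * 1.2 = 1.8
ratio = 10^1.8 = 63.1

63.1


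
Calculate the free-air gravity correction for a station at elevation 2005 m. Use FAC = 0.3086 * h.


FAC = 0.3086 * h
= 0.3086 * 2005
= 618.743 mGal

618.743


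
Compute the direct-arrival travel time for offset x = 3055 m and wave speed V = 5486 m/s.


t = x / V
= 3055 / 5486
= 0.5569 s

0.5569


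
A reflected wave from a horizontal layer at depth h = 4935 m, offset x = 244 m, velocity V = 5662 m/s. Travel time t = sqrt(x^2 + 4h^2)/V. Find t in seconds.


x^2 + 4h^2 = 244^2 + 4*4935^2 = 59536 + 97416900 = 97476436
sqrt(97476436) = 9873.0155
t = 9873.0155 / 5662 = 1.7437 s

1.7437


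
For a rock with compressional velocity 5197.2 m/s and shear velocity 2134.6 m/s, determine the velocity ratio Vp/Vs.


Vp/Vs = 5197.2 / 2134.6
= 2.4347

2.4347


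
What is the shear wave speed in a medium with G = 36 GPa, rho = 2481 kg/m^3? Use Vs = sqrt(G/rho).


Convert G to Pa: G = 36e9 Pa
Compute G/rho = 36e9 / 2481 = 14510278.1137
Vs = sqrt(14510278.1137) = 3809.24 m/s

3809.24


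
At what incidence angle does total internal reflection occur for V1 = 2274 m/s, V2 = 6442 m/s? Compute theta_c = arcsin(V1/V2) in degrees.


V1/V2 = 2274/6442 = 0.352996
theta_c = arcsin(0.352996) = 20.6707 degrees

20.6707


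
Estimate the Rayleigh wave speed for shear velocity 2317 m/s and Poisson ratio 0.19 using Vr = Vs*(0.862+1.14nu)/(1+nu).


Numerator factor = 0.862 + 1.14*0.19 = 1.0786
Denominator = 1 + 0.19 = 1.19
Vr = 2317 * 1.0786 / 1.19 = 2100.1 m/s

2100.1


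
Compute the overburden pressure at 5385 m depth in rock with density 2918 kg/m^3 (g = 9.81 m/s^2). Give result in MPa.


P = rho * g * z / 1e6
= 2918 * 9.81 * 5385 / 1e6
= 154148748.3 / 1e6
= 154.1487 MPa

154.1487


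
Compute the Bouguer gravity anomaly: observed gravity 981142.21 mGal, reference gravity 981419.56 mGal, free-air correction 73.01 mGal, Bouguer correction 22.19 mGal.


BA = g_obs - g_ref + FAC - BC
= 981142.21 - 981419.56 + 73.01 - 22.19
= -226.53 mGal

-226.53


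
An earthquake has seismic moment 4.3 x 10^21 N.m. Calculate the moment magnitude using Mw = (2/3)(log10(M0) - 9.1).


log10(M0) = log10(4.3 x 10^21) = 21.6335
Mw = 2/3 * (21.6335 - 9.1)
= 2/3 * 12.5335
= 8.36

8.36


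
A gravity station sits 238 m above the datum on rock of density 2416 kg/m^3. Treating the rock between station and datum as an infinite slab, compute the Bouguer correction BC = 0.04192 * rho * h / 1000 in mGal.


BC = 0.04192 * rho * h / 1000
= 0.04192 * 2416 * 238 / 1000
= 24.1043 mGal

24.1043


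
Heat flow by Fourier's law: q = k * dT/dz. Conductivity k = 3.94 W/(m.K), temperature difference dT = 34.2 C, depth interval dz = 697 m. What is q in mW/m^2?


q = k * dT / dz * 1000
= 3.94 * 34.2 / 697 * 1000
= 0.193326 * 1000
= 193.3257 mW/m^2

193.3257


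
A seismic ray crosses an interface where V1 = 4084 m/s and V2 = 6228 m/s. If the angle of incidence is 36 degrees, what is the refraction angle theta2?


sin(theta1) = sin(36 deg) = 0.587785
sin(theta2) = V2/V1 * sin(theta1) = 6228/4084 * 0.587785 = 0.896358
theta2 = arcsin(0.896358) = 63.6834 degrees

63.6834


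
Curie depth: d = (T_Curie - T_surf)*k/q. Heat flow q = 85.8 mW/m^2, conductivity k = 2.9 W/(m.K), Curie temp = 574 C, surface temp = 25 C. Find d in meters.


T_Curie - T_surf = 574 - 25 = 549 C
Convert q to W/m^2: 85.8 mW/m^2 = 0.0858 W/m^2
d = 549 * 2.9 / 0.0858 = 18555.94 m

18555.94


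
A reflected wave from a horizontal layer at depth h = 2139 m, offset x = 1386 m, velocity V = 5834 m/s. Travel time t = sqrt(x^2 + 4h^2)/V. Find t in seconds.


x^2 + 4h^2 = 1386^2 + 4*2139^2 = 1920996 + 18301284 = 20222280
sqrt(20222280) = 4496.9189
t = 4496.9189 / 5834 = 0.7708 s

0.7708


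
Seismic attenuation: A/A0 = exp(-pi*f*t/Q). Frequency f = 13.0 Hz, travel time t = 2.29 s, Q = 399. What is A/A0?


pi*f*t/Q = pi*13.0*2.29/399 = 0.234399
A/A0 = exp(-0.234399) = 0.791046

0.791046


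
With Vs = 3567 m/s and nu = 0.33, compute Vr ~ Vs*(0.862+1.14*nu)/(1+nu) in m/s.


Numerator factor = 0.862 + 1.14*0.33 = 1.2382
Denominator = 1 + 0.33 = 1.33
Vr = 3567 * 1.2382 / 1.33 = 3320.8 m/s

3320.8


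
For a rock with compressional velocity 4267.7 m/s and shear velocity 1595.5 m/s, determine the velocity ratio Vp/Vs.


Vp/Vs = 4267.7 / 1595.5
= 2.6748

2.6748


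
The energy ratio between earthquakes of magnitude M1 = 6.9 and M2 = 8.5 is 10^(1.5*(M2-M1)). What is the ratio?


M2 - M1 = 8.5 - 6.9 = 1.6
1.5 * 1.6 = 2.4
ratio = 10^2.4 = 251.19

251.19


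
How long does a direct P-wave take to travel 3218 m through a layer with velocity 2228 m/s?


t = x / V
= 3218 / 2228
= 1.4443 s

1.4443


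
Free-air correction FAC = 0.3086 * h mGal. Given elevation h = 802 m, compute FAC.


FAC = 0.3086 * h
= 0.3086 * 802
= 247.4972 mGal

247.4972


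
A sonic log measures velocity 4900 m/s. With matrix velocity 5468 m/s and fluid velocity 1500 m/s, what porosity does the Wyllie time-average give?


1/V - 1/Vm = 1/4900 - 1/5468 = 2.12e-05
1/Vf - 1/Vm = 1/1500 - 1/5468 = 0.00048378
phi = 2.12e-05 / 0.00048378 = 0.0438

0.0438


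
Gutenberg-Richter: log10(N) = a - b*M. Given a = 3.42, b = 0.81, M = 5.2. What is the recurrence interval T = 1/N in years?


log10(N) = 3.42 - 0.81*5.2 = -0.792
N = 10^-0.792 = 0.161436
T = 1/N = 1/0.161436 = 6.1944 years

6.1944


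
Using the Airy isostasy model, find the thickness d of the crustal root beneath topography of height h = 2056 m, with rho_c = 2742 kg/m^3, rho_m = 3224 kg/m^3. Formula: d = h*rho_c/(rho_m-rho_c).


rho_m - rho_c = 3224 - 2742 = 482
d = 2056 * 2742 / 482
= 5637552 / 482
= 11696.17 m

11696.17


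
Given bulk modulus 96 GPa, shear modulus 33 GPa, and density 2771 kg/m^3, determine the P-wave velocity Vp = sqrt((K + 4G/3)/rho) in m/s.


First compute the effective modulus:
K + 4G/3 = 96e9 + 4*33e9/3 = 140000000000.0 Pa
Then divide by density:
140000000000.0 / 2771 = 50523276.7954 Pa/(kg/m^3)
Take the square root:
Vp = sqrt(50523276.7954) = 7107.97 m/s

7107.97


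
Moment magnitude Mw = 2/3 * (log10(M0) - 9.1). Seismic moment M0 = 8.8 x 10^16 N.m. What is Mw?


log10(M0) = log10(8.8 x 10^16) = 16.9445
Mw = 2/3 * (16.9445 - 9.1)
= 2/3 * 7.8445
= 5.23

5.23


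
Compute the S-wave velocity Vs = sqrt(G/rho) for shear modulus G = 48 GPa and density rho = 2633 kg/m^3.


Convert G to Pa: G = 48e9 Pa
Compute G/rho = 48e9 / 2633 = 18230155.7159
Vs = sqrt(18230155.7159) = 4269.68 m/s

4269.68


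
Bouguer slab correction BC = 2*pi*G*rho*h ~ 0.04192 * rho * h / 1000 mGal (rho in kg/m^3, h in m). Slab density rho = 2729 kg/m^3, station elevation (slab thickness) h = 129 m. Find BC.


BC = 0.04192 * rho * h / 1000
= 0.04192 * 2729 * 129 / 1000
= 14.7576 mGal

14.7576


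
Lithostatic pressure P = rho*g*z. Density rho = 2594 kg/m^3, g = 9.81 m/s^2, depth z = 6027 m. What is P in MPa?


P = rho * g * z / 1e6
= 2594 * 9.81 * 6027 / 1e6
= 153369912.78 / 1e6
= 153.3699 MPa

153.3699


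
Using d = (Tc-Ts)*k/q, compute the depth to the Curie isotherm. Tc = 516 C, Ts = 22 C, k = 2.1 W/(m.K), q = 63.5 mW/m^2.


T_Curie - T_surf = 516 - 22 = 494 C
Convert q to W/m^2: 63.5 mW/m^2 = 0.0635 W/m^2
d = 494 * 2.1 / 0.0635 = 16337.01 m

16337.01


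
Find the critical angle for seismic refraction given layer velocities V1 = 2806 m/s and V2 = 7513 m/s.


V1/V2 = 2806/7513 = 0.373486
theta_c = arcsin(0.373486) = 21.9308 degrees

21.9308


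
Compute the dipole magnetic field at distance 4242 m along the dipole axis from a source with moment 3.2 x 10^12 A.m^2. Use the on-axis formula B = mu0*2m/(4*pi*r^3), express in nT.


m = 3.2 x 10^12 = 3200000000000 A.m^2
2m = 6400000000000 A.m^2
r^3 = 4242^3 = 76332940488
B = (4pi*10^-7) * 6400000000000 / (4*pi * 76332940488) * 1e9
= 8042477.19319 / 959228020256.03 * 1e9
= 8384.3226 nT

8384.3226


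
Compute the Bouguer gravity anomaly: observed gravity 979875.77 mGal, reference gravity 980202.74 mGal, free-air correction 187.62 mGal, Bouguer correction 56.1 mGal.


BA = g_obs - g_ref + FAC - BC
= 979875.77 - 980202.74 + 187.62 - 56.1
= -195.45 mGal

-195.45


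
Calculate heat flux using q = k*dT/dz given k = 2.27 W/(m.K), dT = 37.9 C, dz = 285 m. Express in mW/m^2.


q = k * dT / dz * 1000
= 2.27 * 37.9 / 285 * 1000
= 0.30187 * 1000
= 301.8702 mW/m^2

301.8702


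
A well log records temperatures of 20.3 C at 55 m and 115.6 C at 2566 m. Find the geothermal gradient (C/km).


dT = 115.6 - 20.3 = 95.3 C
dz = 2566 - 55 = 2511 m
gradient = dT/dz * 1000 = 95.3/2511 * 1000 = 37.953 C/km

37.953


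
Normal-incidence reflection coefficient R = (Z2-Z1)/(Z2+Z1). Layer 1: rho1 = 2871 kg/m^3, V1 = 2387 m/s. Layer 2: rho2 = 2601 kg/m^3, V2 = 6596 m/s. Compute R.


Z1 = 2871 * 2387 = 6853077
Z2 = 2601 * 6596 = 17156196
R = (17156196 - 6853077) / (17156196 + 6853077) = 10303119 / 24009273 = 0.4291

0.4291


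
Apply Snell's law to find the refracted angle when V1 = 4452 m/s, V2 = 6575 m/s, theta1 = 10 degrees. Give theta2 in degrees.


sin(theta1) = sin(10 deg) = 0.173648
sin(theta2) = V2/V1 * sin(theta1) = 6575/4452 * 0.173648 = 0.256455
theta2 = arcsin(0.256455) = 14.8598 degrees

14.8598


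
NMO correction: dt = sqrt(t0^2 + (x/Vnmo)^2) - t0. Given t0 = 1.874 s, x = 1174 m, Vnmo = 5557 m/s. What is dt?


x/Vnmo = 1174/5557 = 0.211265
(x/Vnmo)^2 = 0.044633
t0^2 = 3.511876
sqrt(3.511876 + 0.044633) = 1.885871
dt = 1.885871 - 1.874 = 0.011871

0.011871


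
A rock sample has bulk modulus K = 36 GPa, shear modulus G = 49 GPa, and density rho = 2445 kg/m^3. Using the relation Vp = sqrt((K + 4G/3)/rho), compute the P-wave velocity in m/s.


First compute the effective modulus:
K + 4G/3 = 36e9 + 4*49e9/3 = 101333333333.33 Pa
Then divide by density:
101333333333.33 / 2445 = 41445126.1077 Pa/(kg/m^3)
Take the square root:
Vp = sqrt(41445126.1077) = 6437.79 m/s

6437.79


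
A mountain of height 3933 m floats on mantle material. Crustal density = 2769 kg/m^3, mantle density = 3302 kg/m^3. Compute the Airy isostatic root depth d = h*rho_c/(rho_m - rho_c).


rho_m - rho_c = 3302 - 2769 = 533
d = 3933 * 2769 / 533
= 10890477 / 533
= 20432.41 m

20432.41


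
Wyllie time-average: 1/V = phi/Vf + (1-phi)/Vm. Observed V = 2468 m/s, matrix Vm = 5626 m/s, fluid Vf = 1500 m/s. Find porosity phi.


1/V - 1/Vm = 1/2468 - 1/5626 = 0.00022744
1/Vf - 1/Vm = 1/1500 - 1/5626 = 0.00048892
phi = 0.00022744 / 0.00048892 = 0.4652

0.4652


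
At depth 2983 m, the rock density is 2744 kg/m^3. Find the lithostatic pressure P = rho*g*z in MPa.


P = rho * g * z / 1e6
= 2744 * 9.81 * 2983 / 1e6
= 80298303.12 / 1e6
= 80.2983 MPa

80.2983


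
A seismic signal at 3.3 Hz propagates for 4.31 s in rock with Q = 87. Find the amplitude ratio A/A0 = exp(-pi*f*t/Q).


pi*f*t/Q = pi*3.3*4.31/87 = 0.513596
A/A0 = exp(-0.513596) = 0.59834

0.59834


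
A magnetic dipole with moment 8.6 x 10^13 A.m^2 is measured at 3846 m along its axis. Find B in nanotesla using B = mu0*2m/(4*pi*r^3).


m = 8.6 x 10^13 = 86000000000000 A.m^2
2m = 172000000000000 A.m^2
r^3 = 3846^3 = 56888939736
B = (4pi*10^-7) * 172000000000000 / (4*pi * 56888939736) * 1e9
= 216141574.566978 / 714887500580.52 * 1e9
= 302343.4798 nT

302343.4798


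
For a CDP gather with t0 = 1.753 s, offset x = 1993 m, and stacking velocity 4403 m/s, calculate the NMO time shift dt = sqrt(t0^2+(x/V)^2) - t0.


x/Vnmo = 1993/4403 = 0.452646
(x/Vnmo)^2 = 0.204888
t0^2 = 3.073009
sqrt(3.073009 + 0.204888) = 1.810496
dt = 1.810496 - 1.753 = 0.057496

0.057496


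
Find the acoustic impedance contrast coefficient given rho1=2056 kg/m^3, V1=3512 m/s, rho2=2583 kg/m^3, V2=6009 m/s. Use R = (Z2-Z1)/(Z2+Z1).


Z1 = 2056 * 3512 = 7220672
Z2 = 2583 * 6009 = 15521247
R = (15521247 - 7220672) / (15521247 + 7220672) = 8300575 / 22741919 = 0.365

0.365


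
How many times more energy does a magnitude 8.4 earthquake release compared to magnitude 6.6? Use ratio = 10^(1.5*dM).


M2 - M1 = 8.4 - 6.6 = 1.8
1.5 * 1.8 = 2.7
ratio = 10^2.7 = 501.19

501.19


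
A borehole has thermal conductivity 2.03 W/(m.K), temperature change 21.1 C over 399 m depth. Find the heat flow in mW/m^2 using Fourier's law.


q = k * dT / dz * 1000
= 2.03 * 21.1 / 399 * 1000
= 0.107351 * 1000
= 107.3509 mW/m^2

107.3509


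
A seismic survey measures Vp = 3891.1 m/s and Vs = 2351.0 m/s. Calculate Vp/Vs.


Vp/Vs = 3891.1 / 2351.0
= 1.6551

1.6551


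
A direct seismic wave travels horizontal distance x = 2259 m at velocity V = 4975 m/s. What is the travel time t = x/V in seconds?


t = x / V
= 2259 / 4975
= 0.4541 s

0.4541


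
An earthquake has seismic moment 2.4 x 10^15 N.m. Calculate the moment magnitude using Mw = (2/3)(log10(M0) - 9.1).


log10(M0) = log10(2.4 x 10^15) = 15.3802
Mw = 2/3 * (15.3802 - 9.1)
= 2/3 * 6.2802
= 4.19

4.19


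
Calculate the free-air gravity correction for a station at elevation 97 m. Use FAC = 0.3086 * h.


FAC = 0.3086 * h
= 0.3086 * 97
= 29.9342 mGal

29.9342


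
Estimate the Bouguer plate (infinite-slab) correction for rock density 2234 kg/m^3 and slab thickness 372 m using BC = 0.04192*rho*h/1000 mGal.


BC = 0.04192 * rho * h / 1000
= 0.04192 * 2234 * 372 / 1000
= 34.8375 mGal

34.8375


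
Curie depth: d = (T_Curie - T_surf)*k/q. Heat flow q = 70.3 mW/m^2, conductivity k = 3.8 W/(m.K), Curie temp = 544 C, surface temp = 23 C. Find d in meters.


T_Curie - T_surf = 544 - 23 = 521 C
Convert q to W/m^2: 70.3 mW/m^2 = 0.0703 W/m^2
d = 521 * 3.8 / 0.0703 = 28162.16 m

28162.16


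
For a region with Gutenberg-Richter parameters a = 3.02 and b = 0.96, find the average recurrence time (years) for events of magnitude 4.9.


log10(N) = 3.02 - 0.96*4.9 = -1.684
N = 10^-1.684 = 0.020701
T = 1/N = 1/0.020701 = 48.3059 years

48.3059


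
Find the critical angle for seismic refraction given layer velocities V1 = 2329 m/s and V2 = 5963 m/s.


V1/V2 = 2329/5963 = 0.390575
theta_c = arcsin(0.390575) = 22.9903 degrees

22.9903


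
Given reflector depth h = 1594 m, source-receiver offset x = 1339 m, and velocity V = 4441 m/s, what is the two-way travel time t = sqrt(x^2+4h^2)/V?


x^2 + 4h^2 = 1339^2 + 4*1594^2 = 1792921 + 10163344 = 11956265
sqrt(11956265) = 3457.7832
t = 3457.7832 / 4441 = 0.7786 s

0.7786


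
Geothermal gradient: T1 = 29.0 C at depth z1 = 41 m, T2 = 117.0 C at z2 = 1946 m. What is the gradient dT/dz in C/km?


dT = 117.0 - 29.0 = 88.0 C
dz = 1946 - 41 = 1905 m
gradient = dT/dz * 1000 = 88.0/1905 * 1000 = 46.1942 C/km

46.1942
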